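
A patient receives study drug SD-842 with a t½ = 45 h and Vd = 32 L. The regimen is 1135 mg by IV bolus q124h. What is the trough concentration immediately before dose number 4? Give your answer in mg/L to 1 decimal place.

6.1 mg/L

f = (1/2)^(τ/t½) = (1/2)^(124/45) ≈ 0.1481.
C₀ = D/Vd = 1135/32 ≈ 35.469 mg/L.
Before the 4th dose, 3 doses have been given. Superposition: Cmin = C₀·(f + f² + … + f^3).
≈ 35.469 × (0.1481 + 0.0219 + 0.0032) ≈ 35.469 × 0.1732 ≈ 6.143 mg/L.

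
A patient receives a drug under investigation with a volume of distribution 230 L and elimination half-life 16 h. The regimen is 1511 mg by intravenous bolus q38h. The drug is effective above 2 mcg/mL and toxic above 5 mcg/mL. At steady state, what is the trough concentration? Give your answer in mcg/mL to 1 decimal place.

Over one 38-h interval, 38/16 ≈ 2.375 half-lives elapse, leaving f ≈ 0.1928 of each dose.
Single-dose peak C₀ = D/Vd = 1511/230 ≈ 6.570 mcg/mL.
Steady-state trough Cmin,ss = C₀·f/(1−f) ≈ 6.570 × 0.1928/0.8072 ≈ 1.569 mcg/mL.
Trough 1.6 mcg/mL vs MEC 2 mcg/mL: subtherapeutic.

1.6 mcg/mL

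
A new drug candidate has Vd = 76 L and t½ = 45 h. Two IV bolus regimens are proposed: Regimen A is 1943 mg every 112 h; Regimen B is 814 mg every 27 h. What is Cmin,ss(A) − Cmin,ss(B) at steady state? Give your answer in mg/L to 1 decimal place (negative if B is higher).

Regimen A: f = (1/2)^(112/45) ≈ 0.1781; Cmin,ss = (1943/76)·f/(1−f) ≈ 5.540 mg/L.
Regimen B: f = (1/2)^(27/45) ≈ 0.6598; Cmin,ss = (814/76)·f/(1−f) ≈ 20.773 mg/L.
Difference ≈ 5.540 − 20.773 ≈ -15.233 mg/L.

-15.2 mg/L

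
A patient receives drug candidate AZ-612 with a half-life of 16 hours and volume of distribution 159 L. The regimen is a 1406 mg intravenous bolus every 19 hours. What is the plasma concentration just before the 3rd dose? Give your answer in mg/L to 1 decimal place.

f = (1/2)^(τ/t½) = (1/2)^(19/16) ≈ 0.4391.
C₀ = D/Vd = 1406/159 ≈ 8.843 mg/L.
Before the 3rd dose, 2 doses have been given. Superposition: Cmin = C₀·(f + f²).
≈ 8.843 × (0.4391 + 0.1928) ≈ 8.843 × 0.6319 ≈ 5.588 mg/L.

5.6 mg/L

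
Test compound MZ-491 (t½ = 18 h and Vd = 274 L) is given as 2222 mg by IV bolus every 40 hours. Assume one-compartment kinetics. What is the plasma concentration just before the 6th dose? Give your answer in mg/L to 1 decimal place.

f = (1/2)^(τ/t½) = (1/2)^(40/18) ≈ 0.2143.
C₀ = D/Vd = 2222/274 ≈ 8.109 mg/L.
Before the 6th dose, 5 doses have been given. Superposition: Cmin = C₀·(f + f² + … + f^5).
≈ 8.109 × (0.2143 + 0.0459 + 0.0098 + 0.0021 + 0.0005) ≈ 8.109 × 0.2726 ≈ 2.211 mg/L.

2.2 mg/L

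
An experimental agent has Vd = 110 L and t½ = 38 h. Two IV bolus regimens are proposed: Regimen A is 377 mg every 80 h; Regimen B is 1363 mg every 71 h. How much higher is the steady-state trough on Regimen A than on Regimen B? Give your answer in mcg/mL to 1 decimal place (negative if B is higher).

-3.6 mcg/mL

Regimen A: f = (1/2)^(80/38) ≈ 0.2324; Cmin,ss = (377/110)·f/(1−f) ≈ 1.038 mcg/mL.
Regimen B: f = (1/2)^(71/38) ≈ 0.2739; Cmin,ss = (1363/110)·f/(1−f) ≈ 4.674 mcg/mL.
Difference ≈ 1.038 − 4.674 ≈ -3.636 mcg/mL.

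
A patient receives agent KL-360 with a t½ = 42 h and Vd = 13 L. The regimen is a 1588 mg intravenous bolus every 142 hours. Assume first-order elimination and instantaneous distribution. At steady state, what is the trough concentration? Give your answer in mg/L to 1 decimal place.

13.0 mg/L

τ/t½ = 142/42 ≈ 3.381, so fraction remaining f = (1/2)^(142/42) ≈ 0.0960.
Each bolus raises the concentration by D/Vd = 1588/13 ≈ 122.154 mg/L.
Steady-state trough Cmin,ss = C₀·f/(1−f) ≈ 122.154 × 0.0960/0.9040 ≈ 12.972 mg/L.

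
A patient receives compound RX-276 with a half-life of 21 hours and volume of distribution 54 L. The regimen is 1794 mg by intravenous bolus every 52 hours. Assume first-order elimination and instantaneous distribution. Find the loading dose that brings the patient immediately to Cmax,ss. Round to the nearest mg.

2187 mg

f = (1/2)^(52/21) ≈ 0.179718; accumulation ratio R = 1/(1−f) ≈ 1.21909.
Loading dose to hit Cmax,ss on first dose: D_load = D_maint·R ≈ 1794 × 1.21909 ≈ 2187.05 mg.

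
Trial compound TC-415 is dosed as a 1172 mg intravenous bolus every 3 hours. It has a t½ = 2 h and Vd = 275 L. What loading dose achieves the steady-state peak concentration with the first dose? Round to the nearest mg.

1813 mg

f = (1/2)^(3/2) ≈ 0.353553; accumulation ratio R = 1/(1−f) ≈ 1.54692.
Loading dose to hit Cmax,ss on first dose: D_load = D_maint·R ≈ 1172 × 1.54692 ≈ 1812.99 mg.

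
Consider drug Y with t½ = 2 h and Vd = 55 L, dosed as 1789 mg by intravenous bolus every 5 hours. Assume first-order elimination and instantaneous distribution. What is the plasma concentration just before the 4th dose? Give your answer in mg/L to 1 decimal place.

6.9 mg/L

f = (1/2)^(τ/t½) = (1/2)^(5/2) ≈ 0.1768.
C₀ = D/Vd = 1789/55 ≈ 32.527 mg/L.
Before the 4th dose, 3 doses have been given. Superposition: Cmin = C₀·(f + f² + … + f^3).
≈ 32.527 × (0.1768 + 0.0313 + 0.0055) ≈ 32.527 × 0.2136 ≈ 6.948 mg/L.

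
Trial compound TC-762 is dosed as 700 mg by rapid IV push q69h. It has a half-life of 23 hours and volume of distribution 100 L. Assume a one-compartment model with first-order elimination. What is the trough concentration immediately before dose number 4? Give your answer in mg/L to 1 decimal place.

1.0 mg/L

f = (1/2)^(τ/t½) = (1/2)^(69/23) ≈ 0.1250.
C₀ = D/Vd = 700/100 ≈ 7.000 mg/L.
Before the 4th dose, 3 doses have been given. Superposition: Cmin = C₀·(f + f² + … + f^3).
≈ 7.000 × (0.1250 + 0.0156 + 0.0020) ≈ 7.000 × 0.1426 ≈ 0.998 mg/L.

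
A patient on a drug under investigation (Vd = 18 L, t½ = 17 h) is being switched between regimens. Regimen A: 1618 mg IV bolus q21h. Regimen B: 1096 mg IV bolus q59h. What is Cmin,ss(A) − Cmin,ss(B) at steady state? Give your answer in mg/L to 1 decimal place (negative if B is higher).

60.3 mg/L

Regimen A: f = (1/2)^(21/17) ≈ 0.4248; Cmin,ss = (1618/18)·f/(1−f) ≈ 66.385 mg/L.
Regimen B: f = (1/2)^(59/17) ≈ 0.0902; Cmin,ss = (1096/18)·f/(1−f) ≈ 6.037 mg/L.
Difference ≈ 66.385 − 6.037 ≈ 60.348 mg/L.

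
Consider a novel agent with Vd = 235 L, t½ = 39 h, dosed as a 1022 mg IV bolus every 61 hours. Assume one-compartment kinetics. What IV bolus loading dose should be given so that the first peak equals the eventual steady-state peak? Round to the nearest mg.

1544 mg

f = (1/2)^(61/39) ≈ 0.338188; accumulation ratio R = 1/(1−f) ≈ 1.51100.
Loading dose to hit Cmax,ss on first dose: D_load = D_maint·R ≈ 1022 × 1.51100 ≈ 1544.24 mg.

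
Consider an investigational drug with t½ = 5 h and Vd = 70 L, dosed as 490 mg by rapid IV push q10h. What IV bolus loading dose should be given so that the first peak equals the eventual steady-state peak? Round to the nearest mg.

f = (1/2)^(10/5) ≈ 0.250000; accumulation ratio R = 1/(1−f) ≈ 1.33333.
Loading dose to hit Cmax,ss on first dose: D_load = D_maint·R ≈ 490 × 1.33333 ≈ 653.33 mg.

653 mg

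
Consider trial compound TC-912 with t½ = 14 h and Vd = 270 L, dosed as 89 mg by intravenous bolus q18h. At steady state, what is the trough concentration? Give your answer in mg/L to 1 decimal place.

Over one 18-h interval, 18/14 ≈ 1.2857 half-lives elapse, leaving f ≈ 0.4102 of each dose.
At steady state, accumulation factor R = 1/(1 − e^(−kτ)) ≈ 1.6955.
Each bolus raises the concentration by D/Vd = 89/270 ≈ 0.330 mg/L.
Steady-state peak Cmax,ss = C₀·R ≈ 0.330 × 1.6955 ≈ 0.560 mg/L.
Steady-state trough Cmin,ss = Cmax,ss·f ≈ 0.560 × 0.4102 ≈ 0.230 mg/L.

0.2 mg/L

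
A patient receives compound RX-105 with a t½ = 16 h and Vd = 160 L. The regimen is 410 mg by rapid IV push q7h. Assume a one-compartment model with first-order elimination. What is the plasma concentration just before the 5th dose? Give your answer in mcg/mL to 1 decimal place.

5.1 mcg/mL

f = (1/2)^(τ/t½) = (1/2)^(7/16) ≈ 0.7384.
C₀ = D/Vd = 410/160 ≈ 2.562 mcg/mL.
Before the 5th dose, 4 doses have been given. Superposition: Cmin = C₀·(f + f² + … + f^4).
≈ 2.562 × (0.7384 + 0.5452 + 0.4026 + 0.2973) ≈ 2.562 × 1.9835 ≈ 5.082 mcg/mL.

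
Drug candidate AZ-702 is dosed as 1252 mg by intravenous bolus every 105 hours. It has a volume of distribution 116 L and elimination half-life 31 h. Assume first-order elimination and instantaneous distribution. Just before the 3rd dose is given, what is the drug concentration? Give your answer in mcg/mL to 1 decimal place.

f = (1/2)^(τ/t½) = (1/2)^(105/31) ≈ 0.0956.
C₀ = D/Vd = 1252/116 ≈ 10.793 mcg/mL.
Before the 3rd dose, 2 doses have been given. Superposition: Cmin = C₀·(f + f²).
≈ 10.793 × (0.0956 + 0.0091) ≈ 10.793 × 0.1047 ≈ 1.130 mcg/mL.

1.1 mcg/mL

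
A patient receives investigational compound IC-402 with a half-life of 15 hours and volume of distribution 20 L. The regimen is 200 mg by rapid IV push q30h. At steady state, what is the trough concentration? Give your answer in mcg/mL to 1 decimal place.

3.3 mcg/mL

τ = 30 h = 2 half-lives, so f = (1/2)^2 = 0.25.
Accumulation ratio R = 1/(1 − f) = 1/0.75 = 4/3.
Single-dose peak C₀ = D/Vd = 200/20 = 10 mcg/mL.
Steady-state peak Cmax,ss = C₀·R = 10 × 4/3 ≈ 13.333 mcg/mL.
Steady-state trough Cmin,ss = Cmax,ss·f ≈ 13.333 × 0.25 ≈ 3.333 mcg/mL.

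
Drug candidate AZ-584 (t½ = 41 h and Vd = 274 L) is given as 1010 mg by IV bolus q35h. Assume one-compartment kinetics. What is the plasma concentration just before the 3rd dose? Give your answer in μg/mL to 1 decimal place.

f = (1/2)^(τ/t½) = (1/2)^(35/41) ≈ 0.5534.
C₀ = D/Vd = 1010/274 ≈ 3.686 μg/mL.
Before the 3rd dose, 2 doses have been given. Superposition: Cmin = C₀·(f + f²).
≈ 3.686 × (0.5534 + 0.3063) ≈ 3.686 × 0.8597 ≈ 3.169 μg/mL.

3.2 μg/mL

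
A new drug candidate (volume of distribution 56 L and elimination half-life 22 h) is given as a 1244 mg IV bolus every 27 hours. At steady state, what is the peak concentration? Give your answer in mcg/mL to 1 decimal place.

38.8 mcg/mL

k = ln2/t½ = ln2/22 ≈ 0.031507 h⁻¹; fraction remaining f = e^(−kτ) = e^(−0.031507×27) ≈ 0.4271.
Accumulation ratio R = 1/(1 − f) ≈ 1/0.5729 ≈ 1.7455.
Single-dose peak C₀ = D/Vd = 1244/56 ≈ 22.214 mcg/mL.
Cmax,ss = C₀/(1 − f) ≈ 22.214/0.5729 ≈ 38.775 mcg/mL.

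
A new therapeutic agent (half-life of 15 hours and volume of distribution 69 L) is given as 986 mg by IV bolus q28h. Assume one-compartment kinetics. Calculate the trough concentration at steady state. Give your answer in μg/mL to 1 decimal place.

5.4 μg/mL

Over one 28-h interval, 28/15 ≈ 1.8667 half-lives elapse, leaving f ≈ 0.2742 of each dose.
At steady state, accumulation factor R = 1/(1 − e^(−kτ)) ≈ 1.3778.
Each bolus raises the concentration by D/Vd = 986/69 ≈ 14.290 μg/mL.
Steady-state peak Cmax,ss = C₀·R ≈ 14.290 × 1.3778 ≈ 19.689 μg/mL.
One interval later, Cmin,ss = Cmax,ss·e^(−kτ) ≈ 19.689 × 0.2742 ≈ 5.399 μg/mL.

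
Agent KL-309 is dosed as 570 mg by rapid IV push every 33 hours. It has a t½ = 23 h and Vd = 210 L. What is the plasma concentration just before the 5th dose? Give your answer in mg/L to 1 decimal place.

1.6 mg/L

f = (1/2)^(τ/t½) = (1/2)^(33/23) ≈ 0.3699.
C₀ = D/Vd = 570/210 ≈ 2.714 mg/L.
Before the 5th dose, 4 doses have been given. Superposition: Cmin = C₀·(f + f² + … + f^4).
≈ 2.714 × (0.3699 + 0.1368 + 0.0506 + 0.0187) ≈ 2.714 × 0.5760 ≈ 1.563 mg/L.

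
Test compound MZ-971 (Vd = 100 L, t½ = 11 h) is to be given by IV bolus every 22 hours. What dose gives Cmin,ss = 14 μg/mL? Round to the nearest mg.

τ/t½ = 22/11 ≈ 2, so f = (1/2)^(22/11) ≈ 0.250000.
Cmin,ss = (D/Vd)·f/(1−f), so D = Cmin,ss·Vd·(1−f)/f.
D = 14 × 100 × (1−f)/f ≈ 14 × 100 × 3.00000 ≈ 4200.00 mg.

4200 mg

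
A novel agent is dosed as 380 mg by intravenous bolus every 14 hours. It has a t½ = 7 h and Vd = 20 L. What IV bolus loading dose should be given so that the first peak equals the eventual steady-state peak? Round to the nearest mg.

f = (1/2)^(14/7) ≈ 0.250000; accumulation ratio R = 1/(1−f) ≈ 1.33333.
Loading dose to hit Cmax,ss on first dose: D_load = D_maint·R ≈ 380 × 1.33333 ≈ 506.67 mg.

507 mg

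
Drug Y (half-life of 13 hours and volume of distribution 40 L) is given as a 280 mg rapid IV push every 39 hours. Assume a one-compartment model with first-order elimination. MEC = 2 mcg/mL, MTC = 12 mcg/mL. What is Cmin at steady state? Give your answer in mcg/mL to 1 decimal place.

1.0 mcg/mL

The dosing interval is 3 half-lives, so f = 2^(−3) = 0.125.
At steady state, R = 1/(1 − 0.125) = 8/7.
Single-dose peak C₀ = D/Vd = 280/40 = 7 mcg/mL.
Steady-state peak Cmax,ss = C₀·R = 7 × 8/7 ≈ 8.000 mcg/mL.
Steady-state trough Cmin,ss = Cmax,ss·f ≈ 8.000 × 0.125 ≈ 1.000 mcg/mL.
Trough 1.0 mcg/mL vs MEC 2 mcg/mL: subtherapeutic.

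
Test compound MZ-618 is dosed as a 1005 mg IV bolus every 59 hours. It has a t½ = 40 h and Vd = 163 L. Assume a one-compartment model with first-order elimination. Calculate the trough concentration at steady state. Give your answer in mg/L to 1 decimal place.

k = ln2/t½ = ln2/40 ≈ 0.017329 h⁻¹; fraction remaining f = e^(−kτ) = e^(−0.017329×59) ≈ 0.3597.
At steady state, accumulation factor R = 1/(1 − e^(−kτ)) ≈ 1.5618.
Single-dose peak C₀ = D/Vd = 1005/163 ≈ 6.166 mg/L.
Steady-state peak Cmax,ss = C₀·R ≈ 6.166 × 1.5618 ≈ 9.630 mg/L.
One interval later, Cmin,ss = Cmax,ss·e^(−kτ) ≈ 9.630 × 0.3597 ≈ 3.464 mg/L.

3.5 mg/L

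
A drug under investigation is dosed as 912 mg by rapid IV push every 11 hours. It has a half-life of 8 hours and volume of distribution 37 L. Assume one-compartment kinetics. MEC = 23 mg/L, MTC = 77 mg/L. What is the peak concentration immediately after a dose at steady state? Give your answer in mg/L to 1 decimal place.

40.1 mg/L

Over one 11-h interval, 11/8 ≈ 1.375 half-lives elapse, leaving f ≈ 0.3856 of each dose.
At steady state, accumulation factor R = 1/(1 − e^(−kτ)) ≈ 1.6276.
Each bolus raises the concentration by D/Vd = 912/37 ≈ 24.649 mg/L.
Steady-state peak Cmax,ss = C₀·R ≈ 24.649 × 1.6276 ≈ 40.119 mg/L.
Peak 40.1 mg/L vs MTC 77 mg/L: below toxic threshold.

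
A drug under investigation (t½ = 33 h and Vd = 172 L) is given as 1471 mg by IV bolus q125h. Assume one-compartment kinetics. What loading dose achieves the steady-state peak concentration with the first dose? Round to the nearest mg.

f = (1/2)^(125/33) ≈ 0.072399; accumulation ratio R = 1/(1−f) ≈ 1.07805.
Loading dose to hit Cmax,ss on first dose: D_load = D_maint·R ≈ 1471 × 1.07805 ≈ 1585.81 mg.

1586 mg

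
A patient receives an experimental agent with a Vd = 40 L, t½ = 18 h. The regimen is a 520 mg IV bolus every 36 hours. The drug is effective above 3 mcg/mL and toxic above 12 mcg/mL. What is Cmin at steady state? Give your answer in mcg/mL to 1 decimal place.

4.3 mcg/mL

The dosing interval is 2 half-lives, so f = 2^(−2) = 0.25.
Accumulation ratio R = 1/(1 − f) = 1/0.75 = 4/3.
Single-dose peak C₀ = D/Vd = 520/40 = 13 mcg/mL.
Steady-state peak Cmax,ss = C₀·R = 13 × 4/3 ≈ 17.333 mcg/mL.
Steady-state trough Cmin,ss = Cmax,ss·f ≈ 17.333 × 0.25 ≈ 4.333 mcg/mL.
Trough 4.3 mcg/mL vs MEC 3 mcg/mL: adequate.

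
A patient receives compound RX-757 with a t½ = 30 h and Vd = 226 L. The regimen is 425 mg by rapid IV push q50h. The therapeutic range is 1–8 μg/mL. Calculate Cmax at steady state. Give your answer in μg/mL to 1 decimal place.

2.7 μg/mL

Over one 50-h interval, 50/30 ≈ 1.6667 half-lives elapse, leaving f ≈ 0.3150 of each dose.
At steady state, accumulation factor R = 1/(1 − e^(−kτ)) ≈ 1.4599.
Single-dose peak C₀ = D/Vd = 425/226 ≈ 1.881 μg/mL.
Steady-state peak Cmax,ss = C₀·R ≈ 1.881 × 1.4599 ≈ 2.746 μg/mL.
Peak 2.7 μg/mL vs MTC 8 μg/mL: below toxic threshold.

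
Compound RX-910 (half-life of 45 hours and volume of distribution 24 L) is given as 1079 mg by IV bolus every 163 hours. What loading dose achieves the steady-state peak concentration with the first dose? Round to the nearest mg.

f = (1/2)^(163/45) ≈ 0.081209; accumulation ratio R = 1/(1−f) ≈ 1.08839.
Loading dose to hit Cmax,ss on first dose: D_load = D_maint·R ≈ 1079 × 1.08839 ≈ 1174.37 mg.

1174 mg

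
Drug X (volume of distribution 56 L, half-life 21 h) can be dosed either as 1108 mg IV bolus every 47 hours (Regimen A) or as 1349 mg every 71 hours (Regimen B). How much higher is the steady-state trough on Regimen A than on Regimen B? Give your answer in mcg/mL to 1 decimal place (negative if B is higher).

Regimen A: f = (1/2)^(47/21) ≈ 0.2120; Cmin,ss = (1108/56)·f/(1−f) ≈ 5.323 mcg/mL.
Regimen B: f = (1/2)^(71/21) ≈ 0.0960; Cmin,ss = (1349/56)·f/(1−f) ≈ 2.558 mcg/mL.
Difference ≈ 5.323 − 2.558 ≈ 2.765 mcg/mL.

2.8 mcg/mL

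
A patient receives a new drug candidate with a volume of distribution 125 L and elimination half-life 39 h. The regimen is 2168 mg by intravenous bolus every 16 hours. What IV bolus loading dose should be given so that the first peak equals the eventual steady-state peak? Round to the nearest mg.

f = (1/2)^(16/39) ≈ 0.752490; accumulation ratio R = 1/(1−f) ≈ 4.04024.
Loading dose to hit Cmax,ss on first dose: D_load = D_maint·R ≈ 2168 × 4.04024 ≈ 8759.24 mg.

8759 mg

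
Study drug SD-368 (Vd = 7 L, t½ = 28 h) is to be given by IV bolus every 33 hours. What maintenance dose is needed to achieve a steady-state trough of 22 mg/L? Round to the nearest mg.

τ/t½ = 33/28 ≈ 1.1786, so f = (1/2)^(33/28) ≈ 0.441789.
Cmin,ss = (D/Vd)·f/(1−f), so D = Cmin,ss·Vd·(1−f)/f.
D = 22 × 7 × (1−f)/f ≈ 22 × 7 × 1.26352 ≈ 194.58 mg.

195 mg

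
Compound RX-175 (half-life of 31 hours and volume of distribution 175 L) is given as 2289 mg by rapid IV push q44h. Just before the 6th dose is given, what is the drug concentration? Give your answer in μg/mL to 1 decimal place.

7.8 μg/mL

f = (1/2)^(τ/t½) = (1/2)^(44/31) ≈ 0.3739.
C₀ = D/Vd = 2289/175 ≈ 13.080 μg/mL.
Before the 6th dose, 5 doses have been given. Superposition: Cmin = C₀·(f + f² + … + f^5).
≈ 13.080 × (0.3739 + 0.1398 + 0.0523 + 0.0195 + 0.0073) ≈ 13.080 × 0.5928 ≈ 7.754 μg/mL.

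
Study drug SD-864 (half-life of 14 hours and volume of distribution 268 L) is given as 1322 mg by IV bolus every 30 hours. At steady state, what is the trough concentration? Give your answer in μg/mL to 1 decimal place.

1.4 μg/mL

τ/t½ = 30/14 ≈ 2.1429, so fraction remaining f = (1/2)^(30/14) ≈ 0.2264.
Accumulation ratio R = 1/(1 − f) ≈ 1/0.7736 ≈ 1.2927.
Single-dose peak C₀ = D/Vd = 1322/268 ≈ 4.933 μg/mL.
Steady-state peak Cmax,ss = C₀·R ≈ 4.933 × 1.2927 ≈ 6.377 μg/mL.
One interval later, Cmin,ss = Cmax,ss·e^(−kτ) ≈ 6.377 × 0.2264 ≈ 1.444 μg/mL.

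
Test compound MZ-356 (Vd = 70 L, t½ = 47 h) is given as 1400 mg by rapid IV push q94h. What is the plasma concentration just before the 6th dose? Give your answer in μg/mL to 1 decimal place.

f = (1/2)^(τ/t½) = (1/2)^(94/47) ≈ 0.2500.
C₀ = D/Vd = 1400/70 ≈ 20.000 μg/mL.
Before the 6th dose, 5 doses have been given. Superposition: Cmin = C₀·(f + f² + … + f^5).
≈ 20.000 × (0.2500 + 0.0625 + 0.0156 + 0.0039 + 0.0010) ≈ 20.000 × 0.3330 ≈ 6.660 μg/mL.

6.7 μg/mL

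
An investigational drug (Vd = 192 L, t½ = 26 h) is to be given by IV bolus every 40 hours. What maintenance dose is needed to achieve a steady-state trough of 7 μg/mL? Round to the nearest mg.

2560 mg

τ/t½ = 40/26 ≈ 1.5385, so f = (1/2)^(40/26) ≈ 0.344252.
Cmin,ss = (D/Vd)·f/(1−f), so D = Cmin,ss·Vd·(1−f)/f.
D = 7 × 192 × (1−f)/f ≈ 7 × 192 × 1.90485 ≈ 2560.12 mg.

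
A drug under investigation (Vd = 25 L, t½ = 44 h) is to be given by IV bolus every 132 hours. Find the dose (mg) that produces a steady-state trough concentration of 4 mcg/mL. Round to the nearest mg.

τ/t½ = 132/44 ≈ 3, so f = (1/2)^(132/44) ≈ 0.125000.
Cmin,ss = (D/Vd)·f/(1−f), so D = Cmin,ss·Vd·(1−f)/f.
D = 4 × 25 × (1−f)/f ≈ 4 × 25 × 7.00000 ≈ 700.00 mg.

700 mg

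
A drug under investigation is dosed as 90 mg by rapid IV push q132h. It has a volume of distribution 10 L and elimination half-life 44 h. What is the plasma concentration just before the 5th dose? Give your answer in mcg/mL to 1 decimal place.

f = (1/2)^(τ/t½) = (1/2)^(132/44) ≈ 0.1250.
C₀ = D/Vd = 90/10 ≈ 9.000 mcg/mL.
Before the 5th dose, 4 doses have been given. Superposition: Cmin = C₀·(f + f² + … + f^4).
≈ 9.000 × (0.1250 + 0.0156 + 0.0020 + 0.0002) ≈ 9.000 × 0.1428 ≈ 1.285 mcg/mL.

1.3 mcg/mL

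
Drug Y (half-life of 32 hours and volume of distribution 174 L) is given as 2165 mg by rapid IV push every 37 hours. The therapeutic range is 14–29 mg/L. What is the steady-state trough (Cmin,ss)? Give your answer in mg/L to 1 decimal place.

10.1 mg/L

τ/t½ = 37/32 ≈ 1.1562, so fraction remaining f = (1/2)^(37/32) ≈ 0.4487.
Accumulation ratio R = 1/(1 − f) ≈ 1/0.5513 ≈ 1.8139.
Each bolus raises the concentration by D/Vd = 2165/174 ≈ 12.443 mg/L.
Steady-state peak Cmax,ss = C₀·R ≈ 12.443 × 1.8139 ≈ 22.570 mg/L.
One interval later, Cmin,ss = Cmax,ss·e^(−kτ) ≈ 22.570 × 0.4487 ≈ 10.127 mg/L.
Trough 10.1 mg/L vs MEC 14 mg/L: subtherapeutic.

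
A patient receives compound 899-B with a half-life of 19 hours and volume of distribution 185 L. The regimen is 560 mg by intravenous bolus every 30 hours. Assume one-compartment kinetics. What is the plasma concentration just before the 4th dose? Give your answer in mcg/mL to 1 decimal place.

f = (1/2)^(τ/t½) = (1/2)^(30/19) ≈ 0.3347.
C₀ = D/Vd = 560/185 ≈ 3.027 mcg/mL.
Before the 4th dose, 3 doses have been given. Superposition: Cmin = C₀·(f + f² + … + f^3).
≈ 3.027 × (0.3347 + 0.1120 + 0.0375) ≈ 3.027 × 0.4842 ≈ 1.466 mcg/mL.

1.5 mcg/mL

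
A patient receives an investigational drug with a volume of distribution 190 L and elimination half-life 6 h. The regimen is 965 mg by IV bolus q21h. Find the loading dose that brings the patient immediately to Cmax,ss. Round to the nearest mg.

f = (1/2)^(21/6) ≈ 0.088388; accumulation ratio R = 1/(1−f) ≈ 1.09696.
Loading dose to hit Cmax,ss on first dose: D_load = D_maint·R ≈ 965 × 1.09696 ≈ 1058.57 mg.

1059 mg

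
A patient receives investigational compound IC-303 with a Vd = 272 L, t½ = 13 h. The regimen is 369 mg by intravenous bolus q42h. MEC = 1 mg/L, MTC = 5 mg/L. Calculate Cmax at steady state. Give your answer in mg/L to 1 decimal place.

k = ln2/t½ = ln2/13 ≈ 0.053319 h⁻¹; fraction remaining f = e^(−kτ) = e^(−0.053319×42) ≈ 0.1065.
Accumulation ratio R = 1/(1 − f) ≈ 1/0.8935 ≈ 1.1192.
Each bolus raises the concentration by D/Vd = 369/272 ≈ 1.357 mg/L.
Cmax,ss = C₀/(1 − f) ≈ 1.357/0.8935 ≈ 1.519 mg/L.
Peak 1.5 mg/L vs MTC 5 mg/L: below toxic threshold.

1.5 mg/L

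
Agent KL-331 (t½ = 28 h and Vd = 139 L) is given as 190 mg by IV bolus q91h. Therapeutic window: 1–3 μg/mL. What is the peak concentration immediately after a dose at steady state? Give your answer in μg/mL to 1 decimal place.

1.5 μg/mL

k = ln2/t½ = ln2/28 ≈ 0.024755 h⁻¹; fraction remaining f = e^(−kτ) = e^(−0.024755×91) ≈ 0.1051.
Accumulation ratio R = 1/(1 − f) ≈ 1/0.8949 ≈ 1.1174.
Single-dose peak C₀ = D/Vd = 190/139 ≈ 1.367 μg/mL.
Steady-state peak Cmax,ss = C₀·R ≈ 1.367 × 1.1174 ≈ 1.527 μg/mL.
Peak 1.5 μg/mL vs MTC 3 μg/mL: below toxic threshold.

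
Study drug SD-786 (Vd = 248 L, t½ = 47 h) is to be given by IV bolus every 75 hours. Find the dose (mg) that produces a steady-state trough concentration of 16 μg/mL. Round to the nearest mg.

τ/t½ = 75/47 ≈ 1.5957, so f = (1/2)^(75/47) ≈ 0.330851.
Cmin,ss = (D/Vd)·f/(1−f), so D = Cmin,ss·Vd·(1−f)/f.
D = 16 × 248 × (1−f)/f ≈ 16 × 248 × 2.02251 ≈ 8025.32 mg.

8025 mg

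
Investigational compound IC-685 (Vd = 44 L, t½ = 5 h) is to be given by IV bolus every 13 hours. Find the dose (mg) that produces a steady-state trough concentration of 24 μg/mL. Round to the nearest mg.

τ/t½ = 13/5 ≈ 2.6, so f = (1/2)^(13/5) ≈ 0.164938.
Cmin,ss = (D/Vd)·f/(1−f), so D = Cmin,ss·Vd·(1−f)/f.
D = 24 × 44 × (1−f)/f ≈ 24 × 44 × 5.06288 ≈ 5346.40 mg.

5346 mg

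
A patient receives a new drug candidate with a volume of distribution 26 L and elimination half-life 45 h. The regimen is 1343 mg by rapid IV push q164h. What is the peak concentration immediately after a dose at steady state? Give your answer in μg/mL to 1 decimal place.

k = ln2/t½ = ln2/45 ≈ 0.015403 h⁻¹; fraction remaining f = e^(−kτ) = e^(−0.015403×164) ≈ 0.0800.
At steady state, accumulation factor R = 1/(1 − e^(−kτ)) ≈ 1.0870.
Each bolus raises the concentration by D/Vd = 1343/26 ≈ 51.654 μg/mL.
Cmax,ss = C₀/(1 − f) ≈ 51.654/0.9200 ≈ 56.146 μg/mL.

56.1 μg/mL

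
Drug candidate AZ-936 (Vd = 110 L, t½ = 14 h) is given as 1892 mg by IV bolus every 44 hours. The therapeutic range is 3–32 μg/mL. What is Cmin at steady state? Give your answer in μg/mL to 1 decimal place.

Over one 44-h interval, 44/14 ≈ 3.1429 half-lives elapse, leaving f ≈ 0.1132 of each dose.
Single-dose peak C₀ = D/Vd = 1892/110 ≈ 17.200 μg/mL.
Steady-state trough Cmin,ss = C₀·f/(1−f) ≈ 17.200 × 0.1132/0.8868 ≈ 2.196 μg/mL.
Trough 2.2 μg/mL vs MEC 3 μg/mL: subtherapeutic.

2.2 μg/mL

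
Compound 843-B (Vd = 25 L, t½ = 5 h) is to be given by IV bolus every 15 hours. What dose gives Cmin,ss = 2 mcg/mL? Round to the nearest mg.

τ/t½ = 15/5 ≈ 3, so f = (1/2)^(15/5) ≈ 0.125000.
Cmin,ss = (D/Vd)·f/(1−f), so D = Cmin,ss·Vd·(1−f)/f.
D = 2 × 25 × (1−f)/f ≈ 2 × 25 × 7.00000 ≈ 350.00 mg.

350 mg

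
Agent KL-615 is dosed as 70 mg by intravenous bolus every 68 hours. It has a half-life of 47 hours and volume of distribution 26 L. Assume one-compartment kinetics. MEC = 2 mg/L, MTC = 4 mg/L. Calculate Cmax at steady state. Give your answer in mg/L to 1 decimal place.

4.3 mg/L

τ/t½ = 68/47 ≈ 1.4468, so fraction remaining f = (1/2)^(68/47) ≈ 0.3668.
At steady state, accumulation factor R = 1/(1 − e^(−kτ)) ≈ 1.5793.
Single-dose peak C₀ = D/Vd = 70/26 ≈ 2.692 mg/L.
Cmax,ss = C₀/(1 − f) ≈ 2.692/0.6332 ≈ 4.251 mg/L.
Peak 4.3 mg/L vs MTC 4 mg/L: exceeds toxic threshold.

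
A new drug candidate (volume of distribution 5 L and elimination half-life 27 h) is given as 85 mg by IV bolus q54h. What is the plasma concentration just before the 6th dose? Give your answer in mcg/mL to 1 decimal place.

5.7 mcg/mL

f = (1/2)^(τ/t½) = (1/2)^(54/27) ≈ 0.2500.
C₀ = D/Vd = 85/5 ≈ 17.000 mcg/mL.
Before the 6th dose, 5 doses have been given. Superposition: Cmin = C₀·(f + f² + … + f^5).
≈ 17.000 × (0.2500 + 0.0625 + 0.0156 + 0.0039 + 0.0010) ≈ 17.000 × 0.3330 ≈ 5.661 mcg/mL.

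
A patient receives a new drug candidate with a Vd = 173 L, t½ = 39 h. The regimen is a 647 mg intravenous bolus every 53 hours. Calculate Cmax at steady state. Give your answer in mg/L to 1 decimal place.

6.1 mg/L

τ/t½ = 53/39 ≈ 1.359, so fraction remaining f = (1/2)^(53/39) ≈ 0.3899.
At steady state, accumulation factor R = 1/(1 − e^(−kτ)) ≈ 1.6391.
Single-dose peak C₀ = D/Vd = 647/173 ≈ 3.740 mg/L.
Steady-state peak Cmax,ss = C₀·R ≈ 3.740 × 1.6391 ≈ 6.130 mg/L.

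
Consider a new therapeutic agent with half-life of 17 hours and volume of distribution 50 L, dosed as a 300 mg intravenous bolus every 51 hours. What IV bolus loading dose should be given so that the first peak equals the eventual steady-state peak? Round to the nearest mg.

343 mg

f = (1/2)^(51/17) ≈ 0.125000; accumulation ratio R = 1/(1−f) ≈ 1.14286.
Loading dose to hit Cmax,ss on first dose: D_load = D_maint·R ≈ 300 × 1.14286 ≈ 342.86 mg.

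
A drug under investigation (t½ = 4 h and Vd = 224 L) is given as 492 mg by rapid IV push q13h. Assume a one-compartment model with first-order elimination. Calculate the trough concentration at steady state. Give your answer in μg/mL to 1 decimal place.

0.3 μg/mL

τ/t½ = 13/4 ≈ 3.25, so fraction remaining f = (1/2)^(13/4) ≈ 0.1051.
At steady state, accumulation factor R = 1/(1 − e^(−kτ)) ≈ 1.1174.
Single-dose peak C₀ = D/Vd = 492/224 ≈ 2.196 μg/mL.
Steady-state peak Cmax,ss = C₀·R ≈ 2.196 × 1.1174 ≈ 2.454 μg/mL.
One interval later, Cmin,ss = Cmax,ss·e^(−kτ) ≈ 2.454 × 0.1051 ≈ 0.258 μg/mL.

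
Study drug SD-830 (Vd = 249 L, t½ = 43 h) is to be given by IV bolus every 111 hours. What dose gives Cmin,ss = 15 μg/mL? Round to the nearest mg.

τ/t½ = 111/43 ≈ 2.5814, so f = (1/2)^(111/43) ≈ 0.167079.
Cmin,ss = (D/Vd)·f/(1−f), so D = Cmin,ss·Vd·(1−f)/f.
D = 15 × 249 × (1−f)/f ≈ 15 × 249 × 4.98519 ≈ 18619.68 mg.

18620 mg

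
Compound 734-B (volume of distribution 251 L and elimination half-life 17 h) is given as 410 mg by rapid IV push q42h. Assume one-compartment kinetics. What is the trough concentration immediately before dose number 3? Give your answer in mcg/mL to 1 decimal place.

0.3 mcg/mL

f = (1/2)^(τ/t½) = (1/2)^(42/17) ≈ 0.1804.
C₀ = D/Vd = 410/251 ≈ 1.633 mcg/mL.
Before the 3rd dose, 2 doses have been given. Superposition: Cmin = C₀·(f + f²).
≈ 1.633 × (0.1804 + 0.0325) ≈ 1.633 × 0.2129 ≈ 0.348 mcg/mL.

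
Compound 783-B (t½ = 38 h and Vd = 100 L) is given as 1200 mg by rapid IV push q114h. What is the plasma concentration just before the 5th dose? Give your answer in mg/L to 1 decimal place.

1.7 mg/L

f = (1/2)^(τ/t½) = (1/2)^(114/38) ≈ 0.1250.
C₀ = D/Vd = 1200/100 ≈ 12.000 mg/L.
Before the 5th dose, 4 doses have been given. Superposition: Cmin = C₀·(f + f² + … + f^4).
≈ 12.000 × (0.1250 + 0.0156 + 0.0020 + 0.0002) ≈ 12.000 × 0.1428 ≈ 1.714 mg/L.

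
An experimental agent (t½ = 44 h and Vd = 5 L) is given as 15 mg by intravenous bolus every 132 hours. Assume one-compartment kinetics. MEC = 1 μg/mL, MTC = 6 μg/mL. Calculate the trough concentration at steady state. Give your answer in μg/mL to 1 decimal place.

The dosing interval is 3 half-lives, so f = 2^(−3) = 0.125.
At steady state, R = 1/(1 − 0.125) = 8/7.
Single-dose peak C₀ = D/Vd = 15/5 = 3 μg/mL.
Steady-state peak Cmax,ss = C₀·R = 3 × 8/7 ≈ 3.429 μg/mL.
Steady-state trough Cmin,ss = Cmax,ss·f ≈ 3.429 × 0.125 ≈ 0.429 μg/mL.
Trough 0.4 μg/mL vs MEC 1 μg/mL: subtherapeutic.

0.4 μg/mL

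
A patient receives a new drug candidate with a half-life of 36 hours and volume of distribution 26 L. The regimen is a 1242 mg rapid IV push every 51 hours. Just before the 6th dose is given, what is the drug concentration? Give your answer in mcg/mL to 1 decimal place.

28.4 mcg/mL

f = (1/2)^(τ/t½) = (1/2)^(51/36) ≈ 0.3746.
C₀ = D/Vd = 1242/26 ≈ 47.769 mcg/mL.
Before the 6th dose, 5 doses have been given. Superposition: Cmin = C₀·(f + f² + … + f^5).
≈ 47.769 × (0.3746 + 0.1403 + 0.0526 + 0.0197 + 0.0074) ≈ 47.769 × 0.5946 ≈ 28.403 mcg/mL.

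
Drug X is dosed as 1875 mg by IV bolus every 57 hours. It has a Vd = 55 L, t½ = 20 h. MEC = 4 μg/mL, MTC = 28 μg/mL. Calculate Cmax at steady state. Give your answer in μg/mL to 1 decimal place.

k = ln2/t½ = ln2/20 ≈ 0.034657 h⁻¹; fraction remaining f = e^(−kτ) = e^(−0.034657×57) ≈ 0.1387.
Accumulation ratio R = 1/(1 − f) ≈ 1/0.8613 ≈ 1.1610.
Single-dose peak C₀ = D/Vd = 1875/55 ≈ 34.091 μg/mL.
Steady-state peak Cmax,ss = C₀·R ≈ 34.091 × 1.1610 ≈ 39.580 μg/mL.
Peak 39.6 μg/mL vs MTC 28 μg/mL: exceeds toxic threshold.

39.6 μg/mL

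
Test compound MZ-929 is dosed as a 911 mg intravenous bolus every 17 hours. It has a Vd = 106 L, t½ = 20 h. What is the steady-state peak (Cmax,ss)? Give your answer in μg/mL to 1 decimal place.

19.3 μg/mL

k = ln2/t½ = ln2/20 ≈ 0.034657 h⁻¹; fraction remaining f = e^(−kτ) = e^(−0.034657×17) ≈ 0.5548.
Accumulation ratio R = 1/(1 − f) ≈ 1/0.4452 ≈ 2.2462.
Each bolus raises the concentration by D/Vd = 911/106 ≈ 8.594 μg/mL.
Steady-state peak Cmax,ss = C₀·R ≈ 8.594 × 2.2462 ≈ 19.304 μg/mL.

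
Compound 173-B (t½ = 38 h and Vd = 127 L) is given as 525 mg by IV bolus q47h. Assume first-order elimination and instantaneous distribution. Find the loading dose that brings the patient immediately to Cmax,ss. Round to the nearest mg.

912 mg

f = (1/2)^(47/38) ≈ 0.424300; accumulation ratio R = 1/(1−f) ≈ 1.73702.
Loading dose to hit Cmax,ss on first dose: D_load = D_maint·R ≈ 525 × 1.73702 ≈ 911.94 mg.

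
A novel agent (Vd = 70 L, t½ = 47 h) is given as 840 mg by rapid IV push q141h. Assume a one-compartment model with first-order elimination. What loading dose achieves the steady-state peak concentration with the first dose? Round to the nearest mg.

960 mg

f = (1/2)^(141/47) ≈ 0.125000; accumulation ratio R = 1/(1−f) ≈ 1.14286.
Loading dose to hit Cmax,ss on first dose: D_load = D_maint·R ≈ 840 × 1.14286 ≈ 960.00 mg.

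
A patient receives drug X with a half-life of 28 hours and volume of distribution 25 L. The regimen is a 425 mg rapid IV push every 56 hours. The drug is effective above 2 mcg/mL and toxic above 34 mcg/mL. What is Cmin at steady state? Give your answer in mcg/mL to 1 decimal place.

5.7 mcg/mL

The dosing interval is 2 half-lives, so f = 2^(−2) = 0.25.
At steady state, R = 1/(1 − 0.25) = 4/3.
Single-dose peak C₀ = D/Vd = 425/25 = 17 mcg/mL.
Steady-state peak Cmax,ss = C₀·R = 17 × 4/3 ≈ 22.667 mcg/mL.
Steady-state trough Cmin,ss = Cmax,ss·f ≈ 22.667 × 0.25 ≈ 5.667 mcg/mL.
Trough 5.7 mcg/mL vs MEC 2 mcg/mL: adequate.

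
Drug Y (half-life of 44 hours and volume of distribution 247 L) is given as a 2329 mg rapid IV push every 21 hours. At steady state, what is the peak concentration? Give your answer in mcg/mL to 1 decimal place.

k = ln2/t½ = ln2/44 ≈ 0.015753 h⁻¹; fraction remaining f = e^(−kτ) = e^(−0.015753×21) ≈ 0.7183.
At steady state, accumulation factor R = 1/(1 − e^(−kτ)) ≈ 3.5499.
Single-dose peak C₀ = D/Vd = 2329/247 ≈ 9.429 mcg/mL.
Cmax,ss = C₀/(1 − f) ≈ 9.429/0.2817 ≈ 33.472 mcg/mL.

33.5 mcg/mL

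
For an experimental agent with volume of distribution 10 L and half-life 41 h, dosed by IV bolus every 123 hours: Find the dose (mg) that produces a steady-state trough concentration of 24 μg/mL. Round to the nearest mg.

τ/t½ = 123/41 ≈ 3, so f = (1/2)^(123/41) ≈ 0.125000.
Cmin,ss = (D/Vd)·f/(1−f), so D = Cmin,ss·Vd·(1−f)/f.
D = 24 × 10 × (1−f)/f ≈ 24 × 10 × 7.00000 ≈ 1680.00 mg.

1680 mg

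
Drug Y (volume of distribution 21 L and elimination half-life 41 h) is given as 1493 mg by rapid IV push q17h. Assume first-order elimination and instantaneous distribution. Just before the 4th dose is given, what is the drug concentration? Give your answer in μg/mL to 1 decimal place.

123.4 μg/mL

f = (1/2)^(τ/t½) = (1/2)^(17/41) ≈ 0.7502.
C₀ = D/Vd = 1493/21 ≈ 71.095 μg/mL.
Before the 4th dose, 3 doses have been given. Superposition: Cmin = C₀·(f + f² + … + f^3).
≈ 71.095 × (0.7502 + 0.5628 + 0.4222) ≈ 71.095 × 1.7352 ≈ 123.364 μg/mL.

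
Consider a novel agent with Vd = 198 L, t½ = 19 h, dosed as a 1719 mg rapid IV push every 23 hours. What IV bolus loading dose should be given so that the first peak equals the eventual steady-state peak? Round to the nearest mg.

f = (1/2)^(23/19) ≈ 0.432111; accumulation ratio R = 1/(1−f) ≈ 1.76091.
Loading dose to hit Cmax,ss on first dose: D_load = D_maint·R ≈ 1719 × 1.76091 ≈ 3027.00 mg.

3027 mg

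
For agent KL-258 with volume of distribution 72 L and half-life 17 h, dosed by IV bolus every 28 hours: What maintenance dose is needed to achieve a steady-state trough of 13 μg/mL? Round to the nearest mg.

τ/t½ = 28/17 ≈ 1.6471, so f = (1/2)^(28/17) ≈ 0.319290.
Cmin,ss = (D/Vd)·f/(1−f), so D = Cmin,ss·Vd·(1−f)/f.
D = 13 × 72 × (1−f)/f ≈ 13 × 72 × 2.13195 ≈ 1995.51 mg.

1996 mg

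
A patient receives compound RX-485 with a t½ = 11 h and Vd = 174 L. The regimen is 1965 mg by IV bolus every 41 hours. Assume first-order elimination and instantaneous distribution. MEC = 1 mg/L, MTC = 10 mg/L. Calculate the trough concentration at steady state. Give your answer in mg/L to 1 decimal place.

Over one 41-h interval, 41/11 ≈ 3.7273 half-lives elapse, leaving f ≈ 0.0755 of each dose.
Accumulation ratio R = 1/(1 − f) ≈ 1/0.9245 ≈ 1.0817.
Single-dose peak C₀ = D/Vd = 1965/174 ≈ 11.293 mg/L.
Cmax,ss = C₀/(1 − f) ≈ 11.293/0.9245 ≈ 12.215 mg/L.
Steady-state trough Cmin,ss = Cmax,ss·f ≈ 12.215 × 0.0755 ≈ 0.922 mg/L.
Trough 0.9 mg/L vs MEC 1 mg/L: subtherapeutic.

0.9 mg/L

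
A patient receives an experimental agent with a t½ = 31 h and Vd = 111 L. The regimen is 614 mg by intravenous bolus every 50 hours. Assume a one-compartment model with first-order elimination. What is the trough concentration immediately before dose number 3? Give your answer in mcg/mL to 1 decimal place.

f = (1/2)^(τ/t½) = (1/2)^(50/31) ≈ 0.3269.
C₀ = D/Vd = 614/111 ≈ 5.532 mcg/mL.
Before the 3rd dose, 2 doses have been given. Superposition: Cmin = C₀·(f + f²).
≈ 5.532 × (0.3269 + 0.1069) ≈ 5.532 × 0.4338 ≈ 2.400 mcg/mL.

2.4 mcg/mL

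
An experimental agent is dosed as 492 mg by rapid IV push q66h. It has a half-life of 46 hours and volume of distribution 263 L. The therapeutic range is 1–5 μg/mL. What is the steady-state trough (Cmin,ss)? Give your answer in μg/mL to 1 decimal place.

k = ln2/t½ = ln2/46 ≈ 0.015068 h⁻¹; fraction remaining f = e^(−kτ) = e^(−0.015068×66) ≈ 0.3699.
Each bolus raises the concentration by D/Vd = 492/263 ≈ 1.871 μg/mL.
Steady-state trough Cmin,ss = C₀·f/(1−f) ≈ 1.871 × 0.3699/0.6301 ≈ 1.098 μg/mL.
Trough 1.1 μg/mL vs MEC 1 μg/mL: adequate.

1.1 μg/mL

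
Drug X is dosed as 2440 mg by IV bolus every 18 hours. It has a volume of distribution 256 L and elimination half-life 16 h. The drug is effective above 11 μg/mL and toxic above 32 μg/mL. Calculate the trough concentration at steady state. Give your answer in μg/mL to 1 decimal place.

8.1 μg/mL

Over one 18-h interval, 18/16 ≈ 1.125 half-lives elapse, leaving f ≈ 0.4585 of each dose.
Each bolus raises the concentration by D/Vd = 2440/256 ≈ 9.531 μg/mL.
Steady-state trough Cmin,ss = C₀·f/(1−f) ≈ 9.531 × 0.4585/0.5415 ≈ 8.070 μg/mL.
Trough 8.1 μg/mL vs MEC 11 μg/mL: subtherapeutic.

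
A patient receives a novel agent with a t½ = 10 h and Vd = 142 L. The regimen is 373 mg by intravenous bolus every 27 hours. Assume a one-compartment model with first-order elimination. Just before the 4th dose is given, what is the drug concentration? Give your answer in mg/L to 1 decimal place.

0.5 mg/L

f = (1/2)^(τ/t½) = (1/2)^(27/10) ≈ 0.1539.
C₀ = D/Vd = 373/142 ≈ 2.627 mg/L.
Before the 4th dose, 3 doses have been given. Superposition: Cmin = C₀·(f + f² + … + f^3).
≈ 2.627 × (0.1539 + 0.0237 + 0.0036) ≈ 2.627 × 0.1812 ≈ 0.476 mg/L.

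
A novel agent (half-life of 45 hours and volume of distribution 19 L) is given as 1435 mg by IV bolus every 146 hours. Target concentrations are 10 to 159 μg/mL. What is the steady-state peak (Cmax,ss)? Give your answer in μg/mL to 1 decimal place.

k = ln2/t½ = ln2/45 ≈ 0.015403 h⁻¹; fraction remaining f = e^(−kτ) = e^(−0.015403×146) ≈ 0.1055.
Accumulation ratio R = 1/(1 − f) ≈ 1/0.8945 ≈ 1.1179.
Single-dose peak C₀ = D/Vd = 1435/19 ≈ 75.526 μg/mL.
Steady-state peak Cmax,ss = C₀·R ≈ 75.526 × 1.1179 ≈ 84.431 μg/mL.
Peak 84.4 μg/mL vs MTC 159 μg/mL: below toxic threshold.

84.4 μg/mL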